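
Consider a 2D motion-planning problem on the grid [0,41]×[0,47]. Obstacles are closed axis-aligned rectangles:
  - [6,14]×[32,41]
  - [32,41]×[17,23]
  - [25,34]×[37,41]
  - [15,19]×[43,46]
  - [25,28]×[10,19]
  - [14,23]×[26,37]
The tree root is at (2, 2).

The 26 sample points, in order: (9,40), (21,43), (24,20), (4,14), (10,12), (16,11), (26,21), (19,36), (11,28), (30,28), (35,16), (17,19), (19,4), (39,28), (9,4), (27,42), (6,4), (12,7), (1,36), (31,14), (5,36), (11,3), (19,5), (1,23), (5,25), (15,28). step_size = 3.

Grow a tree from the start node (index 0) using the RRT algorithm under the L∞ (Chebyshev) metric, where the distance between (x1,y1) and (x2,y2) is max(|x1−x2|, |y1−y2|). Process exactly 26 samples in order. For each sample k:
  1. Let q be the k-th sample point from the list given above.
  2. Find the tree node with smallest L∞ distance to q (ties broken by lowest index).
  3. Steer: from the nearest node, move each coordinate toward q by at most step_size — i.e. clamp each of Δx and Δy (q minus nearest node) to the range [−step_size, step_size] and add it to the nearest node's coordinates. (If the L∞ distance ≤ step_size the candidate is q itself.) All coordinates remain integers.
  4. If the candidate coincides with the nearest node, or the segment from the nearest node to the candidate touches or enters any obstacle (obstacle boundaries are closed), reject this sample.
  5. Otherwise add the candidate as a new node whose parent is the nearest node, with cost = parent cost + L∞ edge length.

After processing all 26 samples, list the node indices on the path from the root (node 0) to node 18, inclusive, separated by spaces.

Path: 0 1 2 3 6 7 8 9 18

1. q=(9,40) nearest=0 d=38 new=(5,5) → add node 1 parent=0 cost=3
2. q=(21,43) nearest=1 d=38 new=(8,8) → add node 2 parent=1 cost=6
3. q=(24,20) nearest=2 d=16 new=(11,11) → add node 3 parent=2 cost=9
4. q=(4,14) nearest=2 d=6 new=(5,11) → add node 4 parent=2 cost=9
5. q=(10,12) nearest=3 d=1 new=(10,12) → add node 5 parent=3 cost=10
6. q=(16,11) nearest=3 d=5 new=(14,11) → add node 6 parent=3 cost=12
7. q=(26,21) nearest=6 d=12 new=(17,14) → add node 7 parent=6 cost=15
8. q=(19,36) nearest=7 d=22 new=(19,17) → add node 8 parent=7 cost=18
9. q=(11,28) nearest=8 d=11 new=(16,20) → add node 9 parent=8 cost=21
10. q=(30,28) nearest=8 d=11 new=(22,20) → add node 10 parent=8 cost=21
11. q=(35,16) nearest=10 d=13 new=(25,17) → blocked by [25,28]×[10,19], reject
12. q=(17,19) nearest=9 d=1 new=(17,19) → add node 11 parent=9 cost=22
13. q=(19,4) nearest=6 d=7 new=(17,8) → add node 12 parent=6 cost=15
14. q=(39,28) nearest=10 d=17 new=(25,23) → add node 13 parent=10 cost=24
15. q=(9,4) nearest=1 d=4 new=(8,4) → add node 14 parent=1 cost=6
16. q=(27,42) nearest=13 d=19 new=(27,26) → add node 15 parent=13 cost=27
17. q=(6,4) nearest=1 d=1 new=(6,4) → add node 16 parent=1 cost=4
18. q=(12,7) nearest=2 d=4 new=(11,7) → add node 17 parent=2 cost=9
19. q=(1,36) nearest=9 d=16 new=(13,23) → add node 18 parent=9 cost=24
20. q=(31,14) nearest=10 d=9 new=(25,17) → blocked by [25,28]×[10,19], reject
21. q=(5,36) nearest=18 d=13 new=(10,26) → add node 19 parent=18 cost=27
22. q=(11,3) nearest=14 d=3 new=(11,3) → add node 20 parent=14 cost=9
23. q=(19,5) nearest=12 d=3 new=(19,5) → add node 21 parent=12 cost=18
24. q=(1,23) nearest=19 d=9 new=(7,23) → add node 22 parent=19 cost=30
25. q=(5,25) nearest=22 d=2 new=(5,25) → add node 23 parent=22 cost=32
26. q=(15,28) nearest=18 d=5 new=(15,26) → blocked by [14,23]×[26,37], reject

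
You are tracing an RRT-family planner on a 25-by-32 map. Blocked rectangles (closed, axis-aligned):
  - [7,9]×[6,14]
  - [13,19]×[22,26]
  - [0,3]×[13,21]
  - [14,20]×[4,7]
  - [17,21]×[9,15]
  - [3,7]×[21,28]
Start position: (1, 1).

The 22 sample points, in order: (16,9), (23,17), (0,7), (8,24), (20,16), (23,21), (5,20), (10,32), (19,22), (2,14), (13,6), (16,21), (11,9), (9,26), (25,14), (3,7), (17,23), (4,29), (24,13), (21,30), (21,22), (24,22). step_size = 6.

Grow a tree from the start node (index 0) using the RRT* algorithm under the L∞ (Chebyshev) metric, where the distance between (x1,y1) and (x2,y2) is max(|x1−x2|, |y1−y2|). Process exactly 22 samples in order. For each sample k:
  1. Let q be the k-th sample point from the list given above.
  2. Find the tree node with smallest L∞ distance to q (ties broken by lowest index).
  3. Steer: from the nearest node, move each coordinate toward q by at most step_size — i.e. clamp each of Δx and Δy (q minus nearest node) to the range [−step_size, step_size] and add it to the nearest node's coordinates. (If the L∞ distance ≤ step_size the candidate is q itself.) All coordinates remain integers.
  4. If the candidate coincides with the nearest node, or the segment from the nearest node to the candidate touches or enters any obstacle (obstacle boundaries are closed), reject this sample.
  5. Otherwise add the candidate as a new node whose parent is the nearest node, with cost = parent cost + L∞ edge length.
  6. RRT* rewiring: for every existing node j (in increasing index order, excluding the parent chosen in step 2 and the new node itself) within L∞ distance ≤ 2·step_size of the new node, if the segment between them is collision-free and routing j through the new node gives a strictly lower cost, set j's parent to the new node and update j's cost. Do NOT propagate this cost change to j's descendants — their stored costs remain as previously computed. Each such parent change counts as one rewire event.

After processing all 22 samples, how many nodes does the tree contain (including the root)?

1. q=(16,9) nearest=0 d=15 new=(7,7) → blocked by [7,9]×[6,14], reject
2. q=(23,17) nearest=0 d=22 new=(7,7) → blocked by [7,9]×[6,14], reject
3. q=(0,7) nearest=0 d=6 new=(0,7) → add node 1 parent=0 cost=6
4. q=(8,24) nearest=1 d=17 new=(6,13) → add node 2 parent=1 cost=12
5. q=(20,16) nearest=2 d=14 new=(12,16) → blocked by [7,9]×[6,14], reject
6. q=(23,21) nearest=2 d=17 new=(12,19) → blocked by [7,9]×[6,14], reject
7. q=(5,20) nearest=2 d=7 new=(5,19) → add node 3 parent=2 cost=18
8. q=(10,32) nearest=3 d=13 new=(10,25) → blocked by [3,7]×[21,28], reject
9. q=(19,22) nearest=2 d=13 new=(12,19) → blocked by [7,9]×[6,14], reject
10. q=(2,14) nearest=2 d=4 new=(2,14) → blocked by [0,3]×[13,21], reject
11. q=(13,6) nearest=2 d=7 new=(12,7) → blocked by [7,9]×[6,14], reject
12. q=(16,21) nearest=2 d=10 new=(12,19) → blocked by [7,9]×[6,14], reject
13. q=(11,9) nearest=2 d=5 new=(11,9) → blocked by [7,9]×[6,14], reject
14. q=(9,26) nearest=3 d=7 new=(9,25) → blocked by [3,7]×[21,28], reject
15. q=(25,14) nearest=2 d=19 new=(12,14) → blocked by [7,9]×[6,14], reject
16. q=(3,7) nearest=1 d=3 new=(3,7) → add node 4 parent=1 cost=9
17. q=(17,23) nearest=2 d=11 new=(12,19) → blocked by [7,9]×[6,14], reject
18. q=(4,29) nearest=3 d=10 new=(4,25) → blocked by [3,7]×[21,28], reject
19. q=(24,13) nearest=2 d=18 new=(12,13) → blocked by [7,9]×[6,14], reject
20. q=(21,30) nearest=3 d=16 new=(11,25) → blocked by [3,7]×[21,28], reject
21. q=(21,22) nearest=2 d=15 new=(12,19) → blocked by [7,9]×[6,14], reject
22. q=(24,22) nearest=2 d=18 new=(12,19) → blocked by [7,9]×[6,14], reject

Node count: 5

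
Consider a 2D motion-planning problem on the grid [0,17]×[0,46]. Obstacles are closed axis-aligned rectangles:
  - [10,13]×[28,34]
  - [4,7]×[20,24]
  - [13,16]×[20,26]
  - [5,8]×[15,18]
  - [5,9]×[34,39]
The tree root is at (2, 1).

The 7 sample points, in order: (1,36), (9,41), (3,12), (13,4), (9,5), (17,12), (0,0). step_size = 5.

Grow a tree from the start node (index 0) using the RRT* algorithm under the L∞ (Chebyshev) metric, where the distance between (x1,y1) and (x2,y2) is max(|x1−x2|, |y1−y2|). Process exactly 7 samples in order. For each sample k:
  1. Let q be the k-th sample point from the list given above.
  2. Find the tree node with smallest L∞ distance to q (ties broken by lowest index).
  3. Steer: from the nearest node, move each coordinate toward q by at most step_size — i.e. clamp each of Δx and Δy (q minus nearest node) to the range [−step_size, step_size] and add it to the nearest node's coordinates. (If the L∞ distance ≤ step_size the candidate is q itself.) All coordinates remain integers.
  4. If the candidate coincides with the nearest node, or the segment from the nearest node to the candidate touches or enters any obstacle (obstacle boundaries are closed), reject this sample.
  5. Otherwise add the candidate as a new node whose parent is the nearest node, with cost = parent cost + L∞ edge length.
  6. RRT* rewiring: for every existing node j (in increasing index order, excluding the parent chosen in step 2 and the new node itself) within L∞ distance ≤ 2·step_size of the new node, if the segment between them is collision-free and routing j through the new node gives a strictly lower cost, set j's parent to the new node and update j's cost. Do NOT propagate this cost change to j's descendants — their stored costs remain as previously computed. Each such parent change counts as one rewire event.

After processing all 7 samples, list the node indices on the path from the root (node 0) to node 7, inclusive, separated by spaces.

Path: 0 7

1. q=(1,36) nearest=0 d=35 new=(1,6) → add node 1 parent=0 cost=5
2. q=(9,41) nearest=1 d=35 new=(6,11) → add node 2 parent=1 cost=10
3. q=(3,12) nearest=2 d=3 new=(3,12) → add node 3 parent=2 cost=13
4. q=(13,4) nearest=2 d=7 new=(11,6) → add node 4 parent=2 cost=15
5. q=(9,5) nearest=4 d=2 new=(9,5) → add node 5 parent=4 cost=17
6. q=(17,12) nearest=4 d=6 new=(16,11) → add node 6 parent=4 cost=20
7. q=(0,0) nearest=0 d=2 new=(0,0) → add node 7 parent=0 cost=2; rewire 5→7 (11<17)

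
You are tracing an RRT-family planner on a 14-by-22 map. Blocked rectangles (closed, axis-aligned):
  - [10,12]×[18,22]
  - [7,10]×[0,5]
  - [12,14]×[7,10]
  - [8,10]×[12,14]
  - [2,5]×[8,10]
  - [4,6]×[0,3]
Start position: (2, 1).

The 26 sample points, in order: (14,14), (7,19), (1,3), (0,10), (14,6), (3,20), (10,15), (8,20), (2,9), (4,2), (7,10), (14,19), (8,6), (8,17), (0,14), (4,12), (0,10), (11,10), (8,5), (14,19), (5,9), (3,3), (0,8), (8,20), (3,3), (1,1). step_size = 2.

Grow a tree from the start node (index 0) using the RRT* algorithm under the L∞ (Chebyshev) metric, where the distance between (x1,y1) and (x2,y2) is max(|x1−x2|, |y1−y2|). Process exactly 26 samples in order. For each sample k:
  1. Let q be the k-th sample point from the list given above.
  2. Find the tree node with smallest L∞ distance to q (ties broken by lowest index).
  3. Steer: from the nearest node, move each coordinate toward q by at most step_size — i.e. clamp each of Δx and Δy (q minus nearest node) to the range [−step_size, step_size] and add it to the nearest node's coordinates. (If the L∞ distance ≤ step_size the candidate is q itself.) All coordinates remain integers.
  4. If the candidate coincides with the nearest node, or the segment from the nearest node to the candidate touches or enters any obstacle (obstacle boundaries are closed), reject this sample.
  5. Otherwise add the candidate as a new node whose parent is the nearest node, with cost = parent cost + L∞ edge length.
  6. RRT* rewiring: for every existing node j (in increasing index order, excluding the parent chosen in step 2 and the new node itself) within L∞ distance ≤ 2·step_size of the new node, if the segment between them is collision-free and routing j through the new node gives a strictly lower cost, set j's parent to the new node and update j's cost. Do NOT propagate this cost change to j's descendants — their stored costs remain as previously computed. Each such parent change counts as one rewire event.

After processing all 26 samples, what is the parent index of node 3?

Parent of node 3: 2

1. q=(14,14) nearest=0 d=13 new=(4,3) → blocked by [4,6]×[0,3], reject
2. q=(7,19) nearest=0 d=18 new=(4,3) → blocked by [4,6]×[0,3], reject
3. q=(1,3) nearest=0 d=2 new=(1,3) → add node 1 parent=0 cost=2
4. q=(0,10) nearest=1 d=7 new=(0,5) → add node 2 parent=1 cost=4
5. q=(14,6) nearest=0 d=12 new=(4,3) → blocked by [4,6]×[0,3], reject
6. q=(3,20) nearest=2 d=15 new=(2,7) → add node 3 parent=2 cost=6
7. q=(10,15) nearest=3 d=8 new=(4,9) → blocked by [2,5]×[8,10], reject
8. q=(8,20) nearest=3 d=13 new=(4,9) → blocked by [2,5]×[8,10], reject
9. q=(2,9) nearest=3 d=2 new=(2,9) → blocked by [2,5]×[8,10], reject
10. q=(4,2) nearest=0 d=2 new=(4,2) → blocked by [4,6]×[0,3], reject
11. q=(7,10) nearest=3 d=5 new=(4,9) → blocked by [2,5]×[8,10], reject
12. q=(14,19) nearest=3 d=12 new=(4,9) → blocked by [2,5]×[8,10], reject
13. q=(8,6) nearest=0 d=6 new=(4,3) → blocked by [4,6]×[0,3], reject
14. q=(8,17) nearest=3 d=10 new=(4,9) → blocked by [2,5]×[8,10], reject
15. q=(0,14) nearest=3 d=7 new=(0,9) → add node 4 parent=3 cost=8
16. q=(4,12) nearest=4 d=4 new=(2,11) → add node 5 parent=4 cost=10
17. q=(0,10) nearest=4 d=1 new=(0,10) → add node 6 parent=4 cost=9
18. q=(11,10) nearest=0 d=9 new=(4,3) → blocked by [4,6]×[0,3], reject
19. q=(8,5) nearest=0 d=6 new=(4,3) → blocked by [4,6]×[0,3], reject
20. q=(14,19) nearest=3 d=12 new=(4,9) → blocked by [2,5]×[8,10], reject
21. q=(5,9) nearest=3 d=3 new=(4,9) → blocked by [2,5]×[8,10], reject
22. q=(3,3) nearest=0 d=2 new=(3,3) → add node 7 parent=0 cost=2
23. q=(0,8) nearest=4 d=1 new=(0,8) → add node 8 parent=4 cost=9
24. q=(8,20) nearest=5 d=9 new=(4,13) → add node 9 parent=5 cost=12
25. q=(3,3) nearest=7 d=0 → coincident, reject
26. q=(1,1) nearest=0 d=1 new=(1,1) → add node 10 parent=0 cost=1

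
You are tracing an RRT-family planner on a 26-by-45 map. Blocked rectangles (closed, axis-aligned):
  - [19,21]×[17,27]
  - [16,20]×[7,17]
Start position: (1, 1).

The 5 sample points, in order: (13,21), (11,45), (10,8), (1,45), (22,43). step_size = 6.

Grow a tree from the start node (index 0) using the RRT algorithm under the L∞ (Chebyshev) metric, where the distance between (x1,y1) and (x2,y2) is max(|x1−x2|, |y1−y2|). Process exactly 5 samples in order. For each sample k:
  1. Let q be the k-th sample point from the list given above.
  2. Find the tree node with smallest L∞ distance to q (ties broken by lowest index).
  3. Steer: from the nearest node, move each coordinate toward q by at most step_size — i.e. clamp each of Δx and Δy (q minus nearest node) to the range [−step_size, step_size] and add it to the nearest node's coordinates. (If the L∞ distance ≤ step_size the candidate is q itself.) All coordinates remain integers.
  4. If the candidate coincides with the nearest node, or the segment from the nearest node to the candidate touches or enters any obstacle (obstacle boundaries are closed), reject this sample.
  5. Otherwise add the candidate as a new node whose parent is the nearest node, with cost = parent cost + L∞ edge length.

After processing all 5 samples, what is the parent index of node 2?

1. q=(13,21) nearest=0 d=20 new=(7,7) → add node 1 parent=0 cost=6
2. q=(11,45) nearest=1 d=38 new=(11,13) → add node 2 parent=1 cost=12
3. q=(10,8) nearest=1 d=3 new=(10,8) → add node 3 parent=1 cost=9
4. q=(1,45) nearest=2 d=32 new=(5,19) → add node 4 parent=2 cost=18
5. q=(22,43) nearest=4 d=24 new=(11,25) → add node 5 parent=4 cost=24

Parent of node 2: 1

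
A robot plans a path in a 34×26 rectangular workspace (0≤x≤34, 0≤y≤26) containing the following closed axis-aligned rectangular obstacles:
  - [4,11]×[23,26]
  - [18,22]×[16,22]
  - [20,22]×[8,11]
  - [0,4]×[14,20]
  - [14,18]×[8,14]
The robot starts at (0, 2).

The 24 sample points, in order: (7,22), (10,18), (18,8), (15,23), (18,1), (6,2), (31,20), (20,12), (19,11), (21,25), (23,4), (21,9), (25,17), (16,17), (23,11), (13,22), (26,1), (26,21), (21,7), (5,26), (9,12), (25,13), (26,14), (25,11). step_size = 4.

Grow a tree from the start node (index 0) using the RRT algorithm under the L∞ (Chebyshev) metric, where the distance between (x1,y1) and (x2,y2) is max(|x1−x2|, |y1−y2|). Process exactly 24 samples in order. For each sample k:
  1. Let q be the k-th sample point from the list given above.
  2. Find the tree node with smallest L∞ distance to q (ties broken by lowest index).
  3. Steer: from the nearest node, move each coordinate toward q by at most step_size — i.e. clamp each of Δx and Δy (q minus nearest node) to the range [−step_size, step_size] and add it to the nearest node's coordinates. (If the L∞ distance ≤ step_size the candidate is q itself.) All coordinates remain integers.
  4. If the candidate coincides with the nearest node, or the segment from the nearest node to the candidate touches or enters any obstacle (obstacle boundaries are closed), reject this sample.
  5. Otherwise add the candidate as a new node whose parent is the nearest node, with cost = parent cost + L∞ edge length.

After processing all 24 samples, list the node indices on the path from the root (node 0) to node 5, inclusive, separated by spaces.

Path: 0 1 2 3 5

1. q=(7,22) nearest=0 d=20 new=(4,6) → add node 1 parent=0 cost=4
2. q=(10,18) nearest=1 d=12 new=(8,10) → add node 2 parent=1 cost=8
3. q=(18,8) nearest=2 d=10 new=(12,8) → add node 3 parent=2 cost=12
4. q=(15,23) nearest=2 d=13 new=(12,14) → add node 4 parent=2 cost=12
5. q=(18,1) nearest=3 d=7 new=(16,4) → add node 5 parent=3 cost=16
6. q=(6,2) nearest=1 d=4 new=(6,2) → add node 6 parent=1 cost=8
7. q=(31,20) nearest=5 d=16 new=(20,8) → blocked by [20,22]×[8,11], reject
8. q=(20,12) nearest=3 d=8 new=(16,12) → blocked by [14,18]×[8,14], reject
9. q=(19,11) nearest=3 d=7 new=(16,11) → blocked by [14,18]×[8,14], reject
10. q=(21,25) nearest=4 d=11 new=(16,18) → add node 7 parent=4 cost=16
11. q=(23,4) nearest=5 d=7 new=(20,4) → add node 8 parent=5 cost=20
12. q=(21,9) nearest=5 d=5 new=(20,8) → blocked by [20,22]×[8,11], reject
13. q=(25,17) nearest=7 d=9 new=(20,17) → blocked by [18,22]×[16,22], reject
14. q=(16,17) nearest=7 d=1 new=(16,17) → add node 9 parent=7 cost=17
15. q=(23,11) nearest=5 d=7 new=(20,8) → blocked by [20,22]×[8,11], reject
16. q=(13,22) nearest=7 d=4 new=(13,22) → add node 10 parent=7 cost=20
17. q=(26,1) nearest=8 d=6 new=(24,1) → add node 11 parent=8 cost=24
18. q=(26,21) nearest=7 d=10 new=(20,21) → blocked by [18,22]×[16,22], reject
19. q=(21,7) nearest=8 d=3 new=(21,7) → add node 12 parent=8 cost=23
20. q=(5,26) nearest=10 d=8 new=(9,26) → blocked by [4,11]×[23,26], reject
21. q=(9,12) nearest=2 d=2 new=(9,12) → add node 13 parent=2 cost=10
22. q=(25,13) nearest=12 d=6 new=(25,11) → blocked by [20,22]×[8,11], reject
23. q=(26,14) nearest=12 d=7 new=(25,11) → blocked by [20,22]×[8,11], reject
24. q=(25,11) nearest=12 d=4 new=(25,11) → blocked by [20,22]×[8,11], reject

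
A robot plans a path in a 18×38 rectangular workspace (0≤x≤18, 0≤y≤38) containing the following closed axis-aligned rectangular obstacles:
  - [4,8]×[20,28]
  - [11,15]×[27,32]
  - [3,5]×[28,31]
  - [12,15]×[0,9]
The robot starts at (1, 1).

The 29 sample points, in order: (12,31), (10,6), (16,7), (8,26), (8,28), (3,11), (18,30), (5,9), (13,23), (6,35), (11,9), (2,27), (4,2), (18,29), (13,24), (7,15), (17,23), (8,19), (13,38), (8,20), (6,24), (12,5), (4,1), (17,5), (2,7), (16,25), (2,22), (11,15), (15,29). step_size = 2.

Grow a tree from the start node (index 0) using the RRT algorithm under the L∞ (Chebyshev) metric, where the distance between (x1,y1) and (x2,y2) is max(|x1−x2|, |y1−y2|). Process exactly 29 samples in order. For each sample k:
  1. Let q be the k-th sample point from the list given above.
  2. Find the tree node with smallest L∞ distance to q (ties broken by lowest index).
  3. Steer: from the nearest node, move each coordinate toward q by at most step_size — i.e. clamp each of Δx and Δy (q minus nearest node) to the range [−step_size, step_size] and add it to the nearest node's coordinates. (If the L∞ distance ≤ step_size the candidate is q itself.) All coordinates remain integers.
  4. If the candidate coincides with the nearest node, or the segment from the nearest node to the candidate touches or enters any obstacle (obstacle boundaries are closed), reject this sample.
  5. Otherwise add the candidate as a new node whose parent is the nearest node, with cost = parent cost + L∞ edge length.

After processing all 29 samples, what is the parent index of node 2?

Parent of node 2: 1

1. q=(12,31) nearest=0 d=30 new=(3,3) → add node 1 parent=0 cost=2
2. q=(10,6) nearest=1 d=7 new=(5,5) → add node 2 parent=1 cost=4
3. q=(16,7) nearest=2 d=11 new=(7,7) → add node 3 parent=2 cost=6
4. q=(8,26) nearest=3 d=19 new=(8,9) → add node 4 parent=3 cost=8
5. q=(8,28) nearest=4 d=19 new=(8,11) → add node 5 parent=4 cost=10
6. q=(3,11) nearest=3 d=4 new=(5,9) → add node 6 parent=3 cost=8
7. q=(18,30) nearest=5 d=19 new=(10,13) → add node 7 parent=5 cost=12
8. q=(5,9) nearest=6 d=0 → coincident, reject
9. q=(13,23) nearest=7 d=10 new=(12,15) → add node 8 parent=7 cost=14
10. q=(6,35) nearest=8 d=20 new=(10,17) → add node 9 parent=8 cost=16
11. q=(11,9) nearest=4 d=3 new=(10,9) → add node 10 parent=4 cost=10
12. q=(2,27) nearest=9 d=10 new=(8,19) → add node 11 parent=9 cost=18
13. q=(4,2) nearest=1 d=1 new=(4,2) → add node 12 parent=1 cost=3
14. q=(18,29) nearest=11 d=10 new=(10,21) → add node 13 parent=11 cost=20
15. q=(13,24) nearest=13 d=3 new=(12,23) → add node 14 parent=13 cost=22
16. q=(7,15) nearest=7 d=3 new=(8,15) → add node 15 parent=7 cost=14
17. q=(17,23) nearest=14 d=5 new=(14,23) → add node 16 parent=14 cost=24
18. q=(8,19) nearest=11 d=0 → coincident, reject
19. q=(13,38) nearest=14 d=15 new=(13,25) → add node 17 parent=14 cost=24
20. q=(8,20) nearest=11 d=1 new=(8,20) → blocked by [4,8]×[20,28], reject
21. q=(6,24) nearest=13 d=4 new=(8,23) → blocked by [4,8]×[20,28], reject
22. q=(12,5) nearest=4 d=4 new=(10,7) → add node 18 parent=4 cost=10
23. q=(4,1) nearest=12 d=1 new=(4,1) → add node 19 parent=12 cost=4
24. q=(17,5) nearest=10 d=7 new=(12,7) → blocked by [12,15]×[0,9], reject
25. q=(2,7) nearest=2 d=3 new=(3,7) → add node 20 parent=2 cost=6
26. q=(16,25) nearest=16 d=2 new=(16,25) → add node 21 parent=16 cost=26
27. q=(2,22) nearest=11 d=6 new=(6,21) → blocked by [4,8]×[20,28], reject
28. q=(11,15) nearest=8 d=1 new=(11,15) → add node 22 parent=8 cost=15
29. q=(15,29) nearest=17 d=4 new=(15,27) → blocked by [11,15]×[27,32], reject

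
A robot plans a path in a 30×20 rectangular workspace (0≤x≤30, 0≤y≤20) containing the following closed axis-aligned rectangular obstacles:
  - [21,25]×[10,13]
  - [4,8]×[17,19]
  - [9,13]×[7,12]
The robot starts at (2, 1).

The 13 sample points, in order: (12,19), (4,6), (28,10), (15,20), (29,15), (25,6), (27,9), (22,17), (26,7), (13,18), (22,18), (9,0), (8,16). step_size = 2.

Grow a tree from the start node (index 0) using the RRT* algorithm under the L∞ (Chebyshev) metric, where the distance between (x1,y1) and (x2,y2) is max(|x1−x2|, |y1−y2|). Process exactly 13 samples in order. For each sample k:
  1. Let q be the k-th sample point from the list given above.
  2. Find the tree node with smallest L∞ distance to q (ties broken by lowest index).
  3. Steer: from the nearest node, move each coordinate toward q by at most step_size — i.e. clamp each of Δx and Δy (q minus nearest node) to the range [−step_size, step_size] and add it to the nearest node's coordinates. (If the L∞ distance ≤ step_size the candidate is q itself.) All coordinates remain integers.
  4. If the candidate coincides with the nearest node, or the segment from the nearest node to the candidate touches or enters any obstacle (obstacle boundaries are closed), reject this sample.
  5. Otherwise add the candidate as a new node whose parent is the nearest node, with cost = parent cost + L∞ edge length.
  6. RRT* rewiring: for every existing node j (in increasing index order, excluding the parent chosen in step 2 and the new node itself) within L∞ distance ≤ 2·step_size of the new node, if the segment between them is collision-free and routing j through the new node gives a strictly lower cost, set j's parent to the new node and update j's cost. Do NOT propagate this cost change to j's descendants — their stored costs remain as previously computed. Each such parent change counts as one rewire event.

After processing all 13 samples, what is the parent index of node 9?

1. q=(12,19) nearest=0 d=18 new=(4,3) → add node 1 parent=0 cost=2
2. q=(4,6) nearest=1 d=3 new=(4,5) → add node 2 parent=1 cost=4
3. q=(28,10) nearest=1 d=24 new=(6,5) → add node 3 parent=1 cost=4
4. q=(15,20) nearest=2 d=15 new=(6,7) → add node 4 parent=2 cost=6
5. q=(29,15) nearest=3 d=23 new=(8,7) → add node 5 parent=3 cost=6
6. q=(25,6) nearest=5 d=17 new=(10,6) → add node 6 parent=5 cost=8
7. q=(27,9) nearest=6 d=17 new=(12,8) → blocked by [9,13]×[7,12], reject
8. q=(22,17) nearest=6 d=12 new=(12,8) → blocked by [9,13]×[7,12], reject
9. q=(26,7) nearest=6 d=16 new=(12,7) → blocked by [9,13]×[7,12], reject
10. q=(13,18) nearest=4 d=11 new=(8,9) → add node 7 parent=4 cost=8
11. q=(22,18) nearest=6 d=12 new=(12,8) → blocked by [9,13]×[7,12], reject
12. q=(9,0) nearest=1 d=5 new=(6,1) → add node 8 parent=1 cost=4
13. q=(8,16) nearest=7 d=7 new=(8,11) → add node 9 parent=7 cost=10

Parent of node 9: 7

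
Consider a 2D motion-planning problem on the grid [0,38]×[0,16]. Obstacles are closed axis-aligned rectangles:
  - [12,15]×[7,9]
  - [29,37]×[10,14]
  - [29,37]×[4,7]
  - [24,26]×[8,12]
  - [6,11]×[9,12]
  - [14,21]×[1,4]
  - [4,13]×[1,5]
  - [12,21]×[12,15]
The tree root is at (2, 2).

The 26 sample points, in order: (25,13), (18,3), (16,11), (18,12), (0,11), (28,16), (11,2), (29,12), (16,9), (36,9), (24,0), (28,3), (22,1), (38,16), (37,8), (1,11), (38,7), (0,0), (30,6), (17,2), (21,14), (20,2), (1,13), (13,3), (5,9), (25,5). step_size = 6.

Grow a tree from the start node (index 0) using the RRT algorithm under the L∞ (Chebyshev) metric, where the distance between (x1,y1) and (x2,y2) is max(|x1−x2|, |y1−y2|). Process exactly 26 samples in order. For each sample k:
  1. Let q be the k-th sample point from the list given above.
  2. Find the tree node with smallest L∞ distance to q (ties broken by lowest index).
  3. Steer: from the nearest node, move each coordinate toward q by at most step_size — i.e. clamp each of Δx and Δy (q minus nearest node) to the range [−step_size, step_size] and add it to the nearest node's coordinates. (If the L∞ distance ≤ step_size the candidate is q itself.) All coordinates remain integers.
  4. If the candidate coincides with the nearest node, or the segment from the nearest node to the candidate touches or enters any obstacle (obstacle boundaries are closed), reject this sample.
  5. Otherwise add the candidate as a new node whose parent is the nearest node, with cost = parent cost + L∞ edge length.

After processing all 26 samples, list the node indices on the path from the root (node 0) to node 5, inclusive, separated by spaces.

Path: 0 1 2 5

1. q=(25,13) nearest=0 d=23 new=(8,8) → blocked by [4,13]×[1,5], reject
2. q=(18,3) nearest=0 d=16 new=(8,3) → blocked by [4,13]×[1,5], reject
3. q=(16,11) nearest=0 d=14 new=(8,8) → blocked by [4,13]×[1,5], reject
4. q=(18,12) nearest=0 d=16 new=(8,8) → blocked by [4,13]×[1,5], reject
5. q=(0,11) nearest=0 d=9 new=(0,8) → add node 1 parent=0 cost=6
6. q=(28,16) nearest=0 d=26 new=(8,8) → blocked by [4,13]×[1,5], reject
7. q=(11,2) nearest=0 d=9 new=(8,2) → blocked by [4,13]×[1,5], reject
8. q=(29,12) nearest=0 d=27 new=(8,8) → blocked by [4,13]×[1,5], reject
9. q=(16,9) nearest=0 d=14 new=(8,8) → blocked by [4,13]×[1,5], reject
10. q=(36,9) nearest=0 d=34 new=(8,8) → blocked by [4,13]×[1,5], reject
11. q=(24,0) nearest=0 d=22 new=(8,0) → blocked by [4,13]×[1,5], reject
12. q=(28,3) nearest=0 d=26 new=(8,3) → blocked by [4,13]×[1,5], reject
13. q=(22,1) nearest=0 d=20 new=(8,1) → blocked by [4,13]×[1,5], reject
14. q=(38,16) nearest=0 d=36 new=(8,8) → blocked by [4,13]×[1,5], reject
15. q=(37,8) nearest=0 d=35 new=(8,8) → blocked by [4,13]×[1,5], reject
16. q=(1,11) nearest=1 d=3 new=(1,11) → add node 2 parent=1 cost=9
17. q=(38,7) nearest=0 d=36 new=(8,7) → blocked by [4,13]×[1,5], reject
18. q=(0,0) nearest=0 d=2 new=(0,0) → add node 3 parent=0 cost=2
19. q=(30,6) nearest=0 d=28 new=(8,6) → blocked by [4,13]×[1,5], reject
20. q=(17,2) nearest=0 d=15 new=(8,2) → blocked by [4,13]×[1,5], reject
21. q=(21,14) nearest=0 d=19 new=(8,8) → blocked by [4,13]×[1,5], reject
22. q=(20,2) nearest=0 d=18 new=(8,2) → blocked by [4,13]×[1,5], reject
23. q=(1,13) nearest=2 d=2 new=(1,13) → add node 4 parent=2 cost=11
24. q=(13,3) nearest=0 d=11 new=(8,3) → blocked by [4,13]×[1,5], reject
25. q=(5,9) nearest=2 d=4 new=(5,9) → add node 5 parent=2 cost=13
26. q=(25,5) nearest=5 d=20 new=(11,5) → blocked by [4,13]×[1,5], reject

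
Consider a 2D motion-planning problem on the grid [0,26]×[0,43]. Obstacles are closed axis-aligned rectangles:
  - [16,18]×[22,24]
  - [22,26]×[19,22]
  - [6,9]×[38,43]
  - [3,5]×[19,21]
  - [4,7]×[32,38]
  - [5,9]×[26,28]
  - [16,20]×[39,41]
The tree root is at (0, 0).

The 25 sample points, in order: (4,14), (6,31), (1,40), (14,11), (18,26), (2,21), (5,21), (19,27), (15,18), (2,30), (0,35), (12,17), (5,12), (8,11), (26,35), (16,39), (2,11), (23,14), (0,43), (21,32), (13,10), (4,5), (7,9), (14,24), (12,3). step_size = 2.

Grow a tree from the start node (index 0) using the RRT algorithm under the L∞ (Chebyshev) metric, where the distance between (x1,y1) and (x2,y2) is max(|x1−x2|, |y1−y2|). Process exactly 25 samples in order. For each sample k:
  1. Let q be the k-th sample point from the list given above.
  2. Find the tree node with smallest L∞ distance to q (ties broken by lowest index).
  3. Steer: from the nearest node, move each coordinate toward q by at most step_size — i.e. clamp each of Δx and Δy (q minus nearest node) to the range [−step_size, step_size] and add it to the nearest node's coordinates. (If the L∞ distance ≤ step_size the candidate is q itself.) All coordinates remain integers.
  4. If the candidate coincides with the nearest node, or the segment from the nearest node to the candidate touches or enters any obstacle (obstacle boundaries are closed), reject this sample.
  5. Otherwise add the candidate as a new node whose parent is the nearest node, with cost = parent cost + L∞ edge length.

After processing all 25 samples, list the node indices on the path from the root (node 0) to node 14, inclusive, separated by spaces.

1. q=(4,14) nearest=0 d=14 new=(2,2) → add node 1 parent=0 cost=2
2. q=(6,31) nearest=1 d=29 new=(4,4) → add node 2 parent=1 cost=4
3. q=(1,40) nearest=2 d=36 new=(2,6) → add node 3 parent=2 cost=6
4. q=(14,11) nearest=2 d=10 new=(6,6) → add node 4 parent=2 cost=6
5. q=(18,26) nearest=3 d=20 new=(4,8) → add node 5 parent=3 cost=8
6. q=(2,21) nearest=5 d=13 new=(2,10) → add node 6 parent=5 cost=10
7. q=(5,21) nearest=6 d=11 new=(4,12) → add node 7 parent=6 cost=12
8. q=(19,27) nearest=7 d=15 new=(6,14) → add node 8 parent=7 cost=14
9. q=(15,18) nearest=8 d=9 new=(8,16) → add node 9 parent=8 cost=16
10. q=(2,30) nearest=9 d=14 new=(6,18) → add node 10 parent=9 cost=18
11. q=(0,35) nearest=10 d=17 new=(4,20) → blocked by [3,5]×[19,21], reject
12. q=(12,17) nearest=9 d=4 new=(10,17) → add node 11 parent=9 cost=18
13. q=(5,12) nearest=7 d=1 new=(5,12) → add node 12 parent=7 cost=13
14. q=(8,11) nearest=8 d=3 new=(8,12) → add node 13 parent=8 cost=16
15. q=(26,35) nearest=11 d=18 new=(12,19) → add node 14 parent=11 cost=20
16. q=(16,39) nearest=14 d=20 new=(14,21) → add node 15 parent=14 cost=22
17. q=(2,11) nearest=6 d=1 new=(2,11) → add node 16 parent=6 cost=11
18. q=(23,14) nearest=15 d=9 new=(16,19) → add node 17 parent=15 cost=24
19. q=(0,43) nearest=15 d=22 new=(12,23) → add node 18 parent=15 cost=24
20. q=(21,32) nearest=18 d=9 new=(14,25) → add node 19 parent=18 cost=26
21. q=(13,10) nearest=13 d=5 new=(10,10) → add node 20 parent=13 cost=18
22. q=(4,5) nearest=2 d=1 new=(4,5) → add node 21 parent=2 cost=5
23. q=(7,9) nearest=4 d=3 new=(7,8) → add node 22 parent=4 cost=8
24. q=(14,24) nearest=19 d=1 new=(14,24) → add node 23 parent=19 cost=27
25. q=(12,3) nearest=22 d=5 new=(9,6) → add node 24 parent=22 cost=10

Path: 0 1 2 3 5 6 7 8 9 11 14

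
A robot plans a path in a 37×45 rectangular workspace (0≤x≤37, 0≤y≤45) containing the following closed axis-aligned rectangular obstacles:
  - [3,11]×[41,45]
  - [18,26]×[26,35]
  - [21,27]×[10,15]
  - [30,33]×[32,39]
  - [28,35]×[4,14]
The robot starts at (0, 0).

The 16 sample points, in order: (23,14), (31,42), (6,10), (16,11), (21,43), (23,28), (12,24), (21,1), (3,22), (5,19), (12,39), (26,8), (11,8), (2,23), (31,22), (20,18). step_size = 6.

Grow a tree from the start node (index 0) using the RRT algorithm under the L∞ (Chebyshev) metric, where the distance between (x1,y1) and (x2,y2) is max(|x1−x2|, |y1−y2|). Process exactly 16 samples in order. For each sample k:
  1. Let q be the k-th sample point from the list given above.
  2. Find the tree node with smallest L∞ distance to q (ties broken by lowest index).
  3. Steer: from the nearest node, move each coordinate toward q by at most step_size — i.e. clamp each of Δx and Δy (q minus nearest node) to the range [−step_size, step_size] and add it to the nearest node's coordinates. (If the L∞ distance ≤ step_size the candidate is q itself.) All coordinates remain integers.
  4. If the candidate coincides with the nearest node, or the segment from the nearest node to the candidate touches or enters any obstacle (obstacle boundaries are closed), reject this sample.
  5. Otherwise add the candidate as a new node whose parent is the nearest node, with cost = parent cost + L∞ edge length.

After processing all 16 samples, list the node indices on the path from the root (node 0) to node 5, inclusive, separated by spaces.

1. q=(23,14) nearest=0 d=23 new=(6,6) → add node 1 parent=0 cost=6
2. q=(31,42) nearest=1 d=36 new=(12,12) → add node 2 parent=1 cost=12
3. q=(6,10) nearest=1 d=4 new=(6,10) → add node 3 parent=1 cost=10
4. q=(16,11) nearest=2 d=4 new=(16,11) → add node 4 parent=2 cost=16
5. q=(21,43) nearest=2 d=31 new=(18,18) → add node 5 parent=2 cost=18
6. q=(23,28) nearest=5 d=10 new=(23,24) → add node 6 parent=5 cost=24
7. q=(12,24) nearest=5 d=6 new=(12,24) → add node 7 parent=5 cost=24
8. q=(21,1) nearest=4 d=10 new=(21,5) → add node 8 parent=4 cost=22
9. q=(3,22) nearest=7 d=9 new=(6,22) → add node 9 parent=7 cost=30
10. q=(5,19) nearest=9 d=3 new=(5,19) → add node 10 parent=9 cost=33
11. q=(12,39) nearest=6 d=15 new=(17,30) → blocked by [18,26]×[26,35], reject
12. q=(26,8) nearest=8 d=5 new=(26,8) → add node 11 parent=8 cost=27
13. q=(11,8) nearest=2 d=4 new=(11,8) → add node 12 parent=2 cost=16
14. q=(2,23) nearest=9 d=4 new=(2,23) → add node 13 parent=9 cost=34
15. q=(31,22) nearest=6 d=8 new=(29,22) → add node 14 parent=6 cost=30
16. q=(20,18) nearest=5 d=2 new=(20,18) → add node 15 parent=5 cost=20

Path: 0 1 2 5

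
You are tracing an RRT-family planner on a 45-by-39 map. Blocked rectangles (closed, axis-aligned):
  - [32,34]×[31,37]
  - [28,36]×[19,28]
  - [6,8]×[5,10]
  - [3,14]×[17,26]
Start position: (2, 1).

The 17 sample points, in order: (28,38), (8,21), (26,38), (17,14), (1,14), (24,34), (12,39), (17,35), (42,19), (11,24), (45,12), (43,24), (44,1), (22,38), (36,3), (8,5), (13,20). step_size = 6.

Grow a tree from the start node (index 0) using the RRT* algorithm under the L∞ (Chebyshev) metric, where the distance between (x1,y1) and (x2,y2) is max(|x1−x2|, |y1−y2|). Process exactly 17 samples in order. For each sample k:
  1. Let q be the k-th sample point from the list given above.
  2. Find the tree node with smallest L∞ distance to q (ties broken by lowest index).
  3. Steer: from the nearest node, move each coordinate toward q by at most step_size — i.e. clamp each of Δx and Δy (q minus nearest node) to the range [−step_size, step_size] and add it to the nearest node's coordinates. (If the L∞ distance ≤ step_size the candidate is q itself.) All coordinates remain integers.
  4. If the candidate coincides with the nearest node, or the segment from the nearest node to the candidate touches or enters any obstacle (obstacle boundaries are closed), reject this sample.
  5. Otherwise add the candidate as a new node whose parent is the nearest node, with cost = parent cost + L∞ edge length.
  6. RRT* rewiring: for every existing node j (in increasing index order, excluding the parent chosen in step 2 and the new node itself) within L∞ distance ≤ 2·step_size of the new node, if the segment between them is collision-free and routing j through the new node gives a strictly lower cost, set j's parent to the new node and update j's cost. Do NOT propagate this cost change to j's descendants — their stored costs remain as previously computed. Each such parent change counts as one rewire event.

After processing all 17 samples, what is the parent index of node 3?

Parent of node 3: 2

1. q=(28,38) nearest=0 d=37 new=(8,7) → blocked by [6,8]×[5,10], reject
2. q=(8,21) nearest=0 d=20 new=(8,7) → blocked by [6,8]×[5,10], reject
3. q=(26,38) nearest=0 d=37 new=(8,7) → blocked by [6,8]×[5,10], reject
4. q=(17,14) nearest=0 d=15 new=(8,7) → blocked by [6,8]×[5,10], reject
5. q=(1,14) nearest=0 d=13 new=(1,7) → add node 1 parent=0 cost=6
6. q=(24,34) nearest=1 d=27 new=(7,13) → add node 2 parent=1 cost=12
7. q=(12,39) nearest=2 d=26 new=(12,19) → blocked by [3,14]×[17,26], reject
8. q=(17,35) nearest=2 d=22 new=(13,19) → blocked by [3,14]×[17,26], reject
9. q=(42,19) nearest=2 d=35 new=(13,19) → blocked by [3,14]×[17,26], reject
10. q=(11,24) nearest=2 d=11 new=(11,19) → blocked by [3,14]×[17,26], reject
11. q=(45,12) nearest=2 d=38 new=(13,12) → add node 3 parent=2 cost=18
12. q=(43,24) nearest=3 d=30 new=(19,18) → add node 4 parent=3 cost=24
13. q=(44,1) nearest=4 d=25 new=(25,12) → add node 5 parent=4 cost=30
14. q=(22,38) nearest=4 d=20 new=(22,24) → add node 6 parent=4 cost=30
15. q=(36,3) nearest=5 d=11 new=(31,6) → add node 7 parent=5 cost=36
16. q=(8,5) nearest=0 d=6 new=(8,5) → blocked by [6,8]×[5,10], reject
17. q=(13,20) nearest=4 d=6 new=(13,20) → blocked by [3,14]×[17,26], reject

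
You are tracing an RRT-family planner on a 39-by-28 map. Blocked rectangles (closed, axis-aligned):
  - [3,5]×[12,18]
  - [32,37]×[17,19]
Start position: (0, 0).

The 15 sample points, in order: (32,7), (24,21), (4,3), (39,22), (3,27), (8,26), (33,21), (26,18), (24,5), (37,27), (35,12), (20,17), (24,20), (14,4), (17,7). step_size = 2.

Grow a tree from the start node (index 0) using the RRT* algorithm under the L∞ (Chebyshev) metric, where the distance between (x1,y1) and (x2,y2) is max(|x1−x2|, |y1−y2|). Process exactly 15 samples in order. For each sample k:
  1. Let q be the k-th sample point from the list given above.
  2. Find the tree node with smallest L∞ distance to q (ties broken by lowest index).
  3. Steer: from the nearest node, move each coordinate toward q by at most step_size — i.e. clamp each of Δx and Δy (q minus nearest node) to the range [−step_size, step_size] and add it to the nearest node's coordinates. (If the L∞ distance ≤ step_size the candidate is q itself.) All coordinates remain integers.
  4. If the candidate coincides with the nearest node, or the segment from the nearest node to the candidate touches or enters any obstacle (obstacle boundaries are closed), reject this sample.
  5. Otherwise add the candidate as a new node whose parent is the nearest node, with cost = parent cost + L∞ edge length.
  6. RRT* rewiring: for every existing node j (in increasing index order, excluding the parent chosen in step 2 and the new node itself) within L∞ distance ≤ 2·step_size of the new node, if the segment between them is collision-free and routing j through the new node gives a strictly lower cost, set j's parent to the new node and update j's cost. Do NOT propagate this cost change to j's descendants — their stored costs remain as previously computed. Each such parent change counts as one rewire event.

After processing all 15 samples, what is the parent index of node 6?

Parent of node 6: 5

1. q=(32,7) nearest=0 d=32 new=(2,2) → add node 1 parent=0 cost=2
2. q=(24,21) nearest=1 d=22 new=(4,4) → add node 2 parent=1 cost=4
3. q=(4,3) nearest=2 d=1 new=(4,3) → add node 3 parent=2 cost=5
4. q=(39,22) nearest=2 d=35 new=(6,6) → add node 4 parent=2 cost=6
5. q=(3,27) nearest=4 d=21 new=(4,8) → add node 5 parent=4 cost=8
6. q=(8,26) nearest=5 d=18 new=(6,10) → add node 6 parent=5 cost=10
7. q=(33,21) nearest=4 d=27 new=(8,8) → add node 7 parent=4 cost=8
8. q=(26,18) nearest=7 d=18 new=(10,10) → add node 8 parent=7 cost=10
9. q=(24,5) nearest=8 d=14 new=(12,8) → add node 9 parent=8 cost=12
10. q=(37,27) nearest=9 d=25 new=(14,10) → add node 10 parent=9 cost=14
11. q=(35,12) nearest=10 d=21 new=(16,12) → add node 11 parent=10 cost=16
12. q=(20,17) nearest=11 d=5 new=(18,14) → add node 12 parent=11 cost=18
13. q=(24,20) nearest=12 d=6 new=(20,16) → add node 13 parent=12 cost=20
14. q=(14,4) nearest=9 d=4 new=(14,6) → add node 14 parent=9 cost=14
15. q=(17,7) nearest=10 d=3 new=(16,8) → add node 15 parent=10 cost=16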